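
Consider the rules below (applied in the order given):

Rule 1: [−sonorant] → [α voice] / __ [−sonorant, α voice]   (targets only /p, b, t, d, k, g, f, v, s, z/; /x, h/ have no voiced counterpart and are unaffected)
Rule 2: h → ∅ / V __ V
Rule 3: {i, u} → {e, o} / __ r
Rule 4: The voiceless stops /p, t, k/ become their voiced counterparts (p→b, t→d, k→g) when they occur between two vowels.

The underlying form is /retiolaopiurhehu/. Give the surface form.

Rule 1 (regressive voicing assimilation): no segment meets the environment; /retiolaopiurhehu/ is unchanged.
Rule 2 (intervocalic h-deletion): /h/ occurs between vowels /e/ and /u/, so it deletes. /retiolaopiurhehu/ → retiolaopiurheu.
Rule 3 (pre-rhotic lowering): /u/ is a high vowel immediately before /r/, so it lowers to [o]. /retiolaopiurheu/ → retiolaopiorheu.
Rule 4 (intervocalic voicing): /t/ is a voiceless stop between vowels /e/ and /i/, so it voices to [d]. /p/ is a voiceless stop between vowels /o/ and /i/, so it voices to [b]. /retiolaopiorheu/ → rediolaobiorheu.

rediolaobiorheu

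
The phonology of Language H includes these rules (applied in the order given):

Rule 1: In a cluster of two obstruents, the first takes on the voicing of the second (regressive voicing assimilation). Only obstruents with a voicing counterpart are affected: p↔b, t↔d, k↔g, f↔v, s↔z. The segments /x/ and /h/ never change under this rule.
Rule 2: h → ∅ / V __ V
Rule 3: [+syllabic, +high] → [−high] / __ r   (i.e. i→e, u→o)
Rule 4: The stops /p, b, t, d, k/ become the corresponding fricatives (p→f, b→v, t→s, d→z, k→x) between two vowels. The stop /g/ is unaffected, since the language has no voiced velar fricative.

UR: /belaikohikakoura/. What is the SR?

belaixoixaxoora

Rule 1 (regressive voicing assimilation): no segment meets the environment; /belaikohikakoura/ is unchanged.
Rule 2 (intervocalic h-deletion): /h/ occurs between vowels /o/ and /i/, so it deletes. /belaikohikakoura/ → belaikoikakoura.
Rule 3 (pre-rhotic lowering): /u/ is a high vowel immediately before /r/, so it lowers to [o]. /belaikoikakoura/ → belaikoikakoora.
Rule 4 (intervocalic spirantization): /k/ is a stop between vowels /i/ and /o/, so it spirantizes to the fricative [x]. /k/ is a stop between vowels /i/ and /a/, so it spirantizes to the fricative [x]. /k/ is a stop between vowels /a/ and /o/, so it spirantizes to the fricative [x]. /belaikoikakoora/ → belaixoixaxoora.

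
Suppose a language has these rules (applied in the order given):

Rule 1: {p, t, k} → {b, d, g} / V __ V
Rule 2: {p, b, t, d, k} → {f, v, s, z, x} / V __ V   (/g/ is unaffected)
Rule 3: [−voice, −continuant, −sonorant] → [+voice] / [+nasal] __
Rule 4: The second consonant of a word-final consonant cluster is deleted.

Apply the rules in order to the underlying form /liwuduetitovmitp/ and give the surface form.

Rule 1 (intervocalic voicing): /t/ is a voiceless stop between vowels /e/ and /i/, so it voices to [d]. /t/ is a voiceless stop between vowels /i/ and /o/, so it voices to [d]. /liwuduetitovmitp/ → liwuduedidovmitp.
Rule 2 (intervocalic spirantization): /d/ is a stop between vowels /u/ and /u/, so it spirantizes to the fricative [z]. /d/ is a stop between vowels /e/ and /i/, so it spirantizes to the fricative [z]. /d/ is a stop between vowels /i/ and /o/, so it spirantizes to the fricative [z]. /liwuduedidovmitp/ → liwuzuezizovmitp.
Rule 3 (post-nasal voicing): no segment meets the environment; /liwuzuezizovmitp/ is unchanged.
Rule 4 (final cluster simplification): /p/ is the second consonant of a word-final cluster /tp/, so it deletes. /liwuzuezizovmitp/ → liwuzuezizovmit.

liwuzuezizovmit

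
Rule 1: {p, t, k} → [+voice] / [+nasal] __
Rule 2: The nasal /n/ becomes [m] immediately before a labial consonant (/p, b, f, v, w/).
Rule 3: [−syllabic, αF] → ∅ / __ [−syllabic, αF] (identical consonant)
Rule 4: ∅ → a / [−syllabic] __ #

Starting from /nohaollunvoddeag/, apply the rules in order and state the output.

Rule 1 (post-nasal voicing): no segment meets the environment; /nohaollunvoddeag/ is unchanged.
Rule 2 (nasal place assimilation): /n/ precedes the labial consonant /v/, so it assimilates in place to [m]. /nohaollunvoddeag/ → nohaollumvoddeag.
Rule 3 (degemination): /ll/ is a geminate; the first /l/ deletes. /dd/ is a geminate; the first /d/ deletes. /nohaollumvoddeag/ → nohaolumvodeag.
Rule 4 (final a-epenthesis): the form ends in the consonant /g/, so [a] is inserted word-finally. /nohaolumvodeag/ → nohaolumvodeaga.

nohaolumvodeaga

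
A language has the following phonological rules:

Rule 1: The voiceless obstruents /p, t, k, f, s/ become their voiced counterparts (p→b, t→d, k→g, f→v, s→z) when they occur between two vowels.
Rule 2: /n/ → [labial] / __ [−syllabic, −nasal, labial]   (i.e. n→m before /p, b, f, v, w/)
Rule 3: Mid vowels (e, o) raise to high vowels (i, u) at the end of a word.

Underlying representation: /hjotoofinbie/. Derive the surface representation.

hjodoovimbii

Rule 1 (intervocalic voicing): /t/ is a voiceless obstruent between vowels /o/ and /o/, so it voices to [d]. /f/ is a voiceless obstruent between vowels /o/ and /i/, so it voices to [v]. /hjotoofinbie/ → hjodoovinbie.
Rule 2 (nasal place assimilation): /n/ precedes the labial consonant /b/, so it assimilates in place to [m]. /hjodoovinbie/ → hjodoovimbie.
Rule 3 (final vowel raising): /e/ is a mid vowel in word-final position, so it raises to [i]. /hjodoovimbie/ → hjodoovimbii.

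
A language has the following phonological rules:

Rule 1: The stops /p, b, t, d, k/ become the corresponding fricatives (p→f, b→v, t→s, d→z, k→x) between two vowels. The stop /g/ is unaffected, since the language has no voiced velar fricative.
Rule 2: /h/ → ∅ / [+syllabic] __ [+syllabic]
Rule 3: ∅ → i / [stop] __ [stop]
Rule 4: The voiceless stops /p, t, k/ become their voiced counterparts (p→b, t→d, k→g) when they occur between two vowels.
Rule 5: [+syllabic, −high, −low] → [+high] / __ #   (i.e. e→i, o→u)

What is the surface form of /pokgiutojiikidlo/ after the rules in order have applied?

Rule 1 (intervocalic spirantization): /t/ is a stop between vowels /u/ and /o/, so it spirantizes to the fricative [s]. /k/ is a stop between vowels /i/ and /i/, so it spirantizes to the fricative [x]. /pokgiutojiikidlo/ → pokgiusojiixidlo.
Rule 2 (intervocalic h-deletion): no segment meets the environment; /pokgiusojiixidlo/ is unchanged.
Rule 3 (stop-cluster i-epenthesis): /k/ and /g/ form a stop–stop cluster, so [i] is inserted between them. /pokgiusojiixidlo/ → pokigiusojiixidlo.
Rule 4 (intervocalic voicing): /k/ is a voiceless stop between vowels /o/ and /i/, so it voices to [g]. /pokigiusojiixidlo/ → pogigiusojiixidlo.
Rule 5 (final vowel raising): /o/ is a mid vowel in word-final position, so it raises to [u]. /pogigiusojiixidlo/ → pogigiusojiixidlu.

pogigiusojiixidlu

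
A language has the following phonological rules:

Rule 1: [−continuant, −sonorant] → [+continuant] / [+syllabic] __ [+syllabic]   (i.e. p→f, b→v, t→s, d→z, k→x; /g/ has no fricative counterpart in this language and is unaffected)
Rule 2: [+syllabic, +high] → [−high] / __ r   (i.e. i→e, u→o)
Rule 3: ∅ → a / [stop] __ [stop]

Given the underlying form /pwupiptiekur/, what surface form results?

Rule 1 (intervocalic spirantization): /p/ is a stop between vowels /u/ and /i/, so it spirantizes to the fricative [f]. /k/ is a stop between vowels /e/ and /u/, so it spirantizes to the fricative [x]. /pwupiptiekur/ → pwufiptiexur.
Rule 2 (pre-rhotic lowering): /u/ is a high vowel immediately before /r/, so it lowers to [o]. /pwufiptiexur/ → pwufiptiexor.
Rule 3 (stop-cluster a-epenthesis): /p/ and /t/ form a stop–stop cluster, so [a] is inserted between them. /pwufiptiexor/ → pwufipatiexor.

pwufipatiexor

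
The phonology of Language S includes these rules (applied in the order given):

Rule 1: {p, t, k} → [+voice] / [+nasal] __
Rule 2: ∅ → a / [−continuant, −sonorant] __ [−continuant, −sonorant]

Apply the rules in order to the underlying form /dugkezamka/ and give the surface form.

Rule 1 (post-nasal voicing): /k/ is a voiceless stop immediately after the nasal /m/, so it voices to [g]. /dugkezamka/ → dugkezamga.
Rule 2 (stop-cluster a-epenthesis): /g/ and /k/ form a stop–stop cluster, so [a] is inserted between them. /dugkezamga/ → dugakezamga.

dugakezamga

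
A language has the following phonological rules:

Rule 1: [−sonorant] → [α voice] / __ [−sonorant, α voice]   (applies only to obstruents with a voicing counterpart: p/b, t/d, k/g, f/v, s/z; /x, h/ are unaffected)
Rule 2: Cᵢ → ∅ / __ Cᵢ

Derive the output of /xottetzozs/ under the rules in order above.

Rule 1 (regressive voicing assimilation): /t/ precedes the voiced obstruent /z/, so it voices to [d] by assimilation. /z/ precedes the voiceless obstruent /s/, so it devoices to [s] by assimilation. /xottetzozs/ → xottedzoss.
Rule 2 (degemination): /tt/ is a geminate; the first /t/ deletes. /ss/ is a geminate; the first /s/ deletes. /xottedzoss/ → xotedzos.

xotedzos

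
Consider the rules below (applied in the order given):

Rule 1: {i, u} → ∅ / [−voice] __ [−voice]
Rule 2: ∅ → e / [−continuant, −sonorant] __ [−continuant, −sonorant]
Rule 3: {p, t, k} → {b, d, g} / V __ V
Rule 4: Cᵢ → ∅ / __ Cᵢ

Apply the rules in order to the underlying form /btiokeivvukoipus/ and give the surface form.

bediogeivugoips

Rule 1 (high vowel syncope): /u/ is a high vowel flanked by voiceless consonants /p/ and /s/, so it deletes. /btiokeivvukoipus/ → btiokeivvukoips.
Rule 2 (stop-cluster e-epenthesis): /b/ and /t/ form a stop–stop cluster, so [e] is inserted between them. /btiokeivvukoips/ → betiokeivvukoips.
Rule 3 (intervocalic voicing): /t/ is a voiceless stop between vowels /e/ and /i/, so it voices to [d]. /k/ is a voiceless stop between vowels /o/ and /e/, so it voices to [g]. /k/ is a voiceless stop between vowels /u/ and /o/, so it voices to [g]. /betiokeivvukoips/ → bediogeivvugoips.
Rule 4 (degemination): /vv/ is a geminate; the first /v/ deletes. /bediogeivvugoips/ → bediogeivugoips.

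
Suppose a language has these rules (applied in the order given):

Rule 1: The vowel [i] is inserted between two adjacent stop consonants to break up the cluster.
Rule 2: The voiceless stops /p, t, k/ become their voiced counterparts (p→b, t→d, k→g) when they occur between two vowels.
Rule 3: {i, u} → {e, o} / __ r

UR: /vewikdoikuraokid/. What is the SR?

vewigidoigoraogid

Rule 1 (stop-cluster i-epenthesis): /k/ and /d/ form a stop–stop cluster, so [i] is inserted between them. /vewikdoikuraokid/ → vewikidoikuraokid.
Rule 2 (intervocalic voicing): /k/ is a voiceless stop between vowels /i/ and /i/, so it voices to [g]. /k/ is a voiceless stop between vowels /i/ and /u/, so it voices to [g]. /k/ is a voiceless stop between vowels /o/ and /i/, so it voices to [g]. /vewikidoikuraokid/ → vewigidoiguraogid.
Rule 3 (pre-rhotic lowering): /u/ is a high vowel immediately before /r/, so it lowers to [o]. /vewigidoiguraogid/ → vewigidoigoraogid.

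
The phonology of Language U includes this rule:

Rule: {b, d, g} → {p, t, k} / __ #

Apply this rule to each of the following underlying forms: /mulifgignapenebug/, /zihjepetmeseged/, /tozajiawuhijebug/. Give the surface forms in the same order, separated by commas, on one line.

mulifgignapenebuk, zihjepetmeseget, tozajiawuhijebuk

/mulifgignapenebug/: /g/ is a voiced stop in word-final position, so it devoices to [k]. → [mulifgignapenebuk].
/zihjepetmeseged/: /d/ is a voiced stop in word-final position, so it devoices to [t]. → [zihjepetmeseget].
/tozajiawuhijebug/: /g/ is a voiced stop in word-final position, so it devoices to [k]. → [tozajiawuhijebuk].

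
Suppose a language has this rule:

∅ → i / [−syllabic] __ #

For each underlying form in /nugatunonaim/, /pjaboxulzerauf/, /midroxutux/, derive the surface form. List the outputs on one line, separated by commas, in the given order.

/nugatunonaim/: the form ends in the consonant /m/, so [i] is inserted word-finally. → [nugatunonaimi].
/pjaboxulzerauf/: the form ends in the consonant /f/, so [i] is inserted word-finally. → [pjaboxulzeraufi].
/midroxutux/: the form ends in the consonant /x/, so [i] is inserted word-finally. → [midroxutuxi].

nugatunonaimi, pjaboxulzeraufi, midroxutuxi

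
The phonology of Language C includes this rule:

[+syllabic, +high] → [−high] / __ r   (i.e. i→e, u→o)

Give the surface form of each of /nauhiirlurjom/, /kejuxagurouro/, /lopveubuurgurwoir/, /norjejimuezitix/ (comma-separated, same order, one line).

nauhierlorjom, kejuxagorooro, lopveubuorgorwoer, norjejimuezitix

/nauhiirlurjom/: /i/ is a high vowel immediately before /r/, so it lowers to [e]. /u/ is a high vowel immediately before /r/, so it lowers to [o]. → [nauhierlorjom].
/kejuxagurouro/: /u/ is a high vowel immediately before /r/, so it lowers to [o]. /u/ is a high vowel immediately before /r/, so it lowers to [o]. → [kejuxagorooro].
/lopveubuurgurwoir/: /u/ is a high vowel immediately before /r/, so it lowers to [o]. /u/ is a high vowel immediately before /r/, so it lowers to [o]. /i/ is a high vowel immediately before /r/, so it lowers to [e]. → [lopveubuorgorwoer].
/norjejimuezitix/: the rule's environment is not met; surfaces unchanged as [norjejimuezitix].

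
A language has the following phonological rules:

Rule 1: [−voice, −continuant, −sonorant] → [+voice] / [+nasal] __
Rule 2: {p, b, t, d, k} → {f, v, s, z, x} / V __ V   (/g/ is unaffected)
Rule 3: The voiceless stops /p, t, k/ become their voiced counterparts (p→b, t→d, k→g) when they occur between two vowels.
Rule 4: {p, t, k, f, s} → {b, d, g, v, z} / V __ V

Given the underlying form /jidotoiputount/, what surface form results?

Rule 1 (post-nasal voicing): /t/ is a voiceless stop immediately after the nasal /n/, so it voices to [d]. /jidotoiputount/ → jidotoiputound.
Rule 2 (intervocalic spirantization): /d/ is a stop between vowels /i/ and /o/, so it spirantizes to the fricative [z]. /t/ is a stop between vowels /o/ and /o/, so it spirantizes to the fricative [s]. /p/ is a stop between vowels /i/ and /u/, so it spirantizes to the fricative [f]. /t/ is a stop between vowels /u/ and /o/, so it spirantizes to the fricative [s]. /jidotoiputound/ → jizosoifusound.
Rule 3 (intervocalic voicing): no segment meets the environment; /jizosoifusound/ is unchanged.
Rule 4 (intervocalic voicing): /s/ is a voiceless obstruent between vowels /o/ and /o/, so it voices to [z]. /f/ is a voiceless obstruent between vowels /i/ and /u/, so it voices to [v]. /s/ is a voiceless obstruent between vowels /u/ and /o/, so it voices to [z]. /jizosoifusound/ → jizozoivuzound.

jizozoivuzound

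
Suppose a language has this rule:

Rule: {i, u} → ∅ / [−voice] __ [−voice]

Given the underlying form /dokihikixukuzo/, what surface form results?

/i/ is a high vowel flanked by voiceless consonants /k/ and /h/, so it deletes.
/i/ is a high vowel flanked by voiceless consonants /h/ and /k/, so it deletes.
/i/ is a high vowel flanked by voiceless consonants /k/ and /x/, so it deletes.
/u/ is a high vowel flanked by voiceless consonants /x/ and /k/, so it deletes.
The other instance of /u/ does not occur in the required environment and remains unchanged.
Surface form: [dokhkxkuzo].

dokhkxkuzo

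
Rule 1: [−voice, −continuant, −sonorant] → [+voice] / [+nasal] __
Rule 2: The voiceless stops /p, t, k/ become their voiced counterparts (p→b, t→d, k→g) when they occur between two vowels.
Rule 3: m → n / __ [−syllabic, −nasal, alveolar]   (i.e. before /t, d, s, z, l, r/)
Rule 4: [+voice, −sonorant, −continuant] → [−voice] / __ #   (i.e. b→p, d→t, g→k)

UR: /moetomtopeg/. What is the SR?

moedondobek

Rule 1 (post-nasal voicing): /t/ is a voiceless stop immediately after the nasal /m/, so it voices to [d]. /moetomtopeg/ → moetomdopeg.
Rule 2 (intervocalic voicing): /t/ is a voiceless stop between vowels /e/ and /o/, so it voices to [d]. /p/ is a voiceless stop between vowels /o/ and /e/, so it voices to [b]. /moetomdopeg/ → moedomdobeg.
Rule 3 (nasal place assimilation): /m/ precedes the alveolar consonant /d/, so it assimilates in place to [n]. /moedomdobeg/ → moedondobeg.
Rule 4 (final devoicing): /g/ is a voiced stop in word-final position, so it devoices to [k]. /moedondobeg/ → moedondobek.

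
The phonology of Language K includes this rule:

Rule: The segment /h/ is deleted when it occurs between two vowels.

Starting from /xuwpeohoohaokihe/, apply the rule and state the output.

xuwpeoooaokie

/h/ occurs between vowels /o/ and /o/, so it deletes.
/h/ occurs between vowels /o/ and /a/, so it deletes.
/h/ occurs between vowels /i/ and /e/, so it deletes.
Surface form: [xuwpeoooaokie].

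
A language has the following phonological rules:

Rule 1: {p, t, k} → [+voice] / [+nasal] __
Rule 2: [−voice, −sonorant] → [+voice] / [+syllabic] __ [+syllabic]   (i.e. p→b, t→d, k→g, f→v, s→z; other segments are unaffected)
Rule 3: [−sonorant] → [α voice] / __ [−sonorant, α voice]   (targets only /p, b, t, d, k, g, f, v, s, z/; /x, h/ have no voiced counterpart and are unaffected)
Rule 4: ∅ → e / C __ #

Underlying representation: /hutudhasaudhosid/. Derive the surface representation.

huduthazauthozide

Rule 1 (post-nasal voicing): no segment meets the environment; /hutudhasaudhosid/ is unchanged.
Rule 2 (intervocalic voicing): /t/ is a voiceless obstruent between vowels /u/ and /u/, so it voices to [d]. /s/ is a voiceless obstruent between vowels /a/ and /a/, so it voices to [z]. /s/ is a voiceless obstruent between vowels /o/ and /i/, so it voices to [z]. /hutudhasaudhosid/ → hududhazaudhozid.
Rule 3 (regressive voicing assimilation): /d/ precedes the voiceless obstruent /h/, so it devoices to [t] by assimilation. /d/ precedes the voiceless obstruent /h/, so it devoices to [t] by assimilation. /hududhazaudhozid/ → huduthazauthozid.
Rule 4 (final e-epenthesis): the form ends in the consonant /d/, so [e] is inserted word-finally. /huduthazauthozid/ → huduthazauthozide.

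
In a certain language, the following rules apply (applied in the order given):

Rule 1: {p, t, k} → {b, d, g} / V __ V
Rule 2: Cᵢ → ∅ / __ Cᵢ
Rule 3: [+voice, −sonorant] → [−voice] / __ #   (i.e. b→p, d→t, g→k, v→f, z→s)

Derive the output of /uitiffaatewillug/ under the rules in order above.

uidifaadewiluk

Rule 1 (intervocalic voicing): /t/ is a voiceless stop between vowels /i/ and /i/, so it voices to [d]. /t/ is a voiceless stop between vowels /a/ and /e/, so it voices to [d]. /uitiffaatewillug/ → uidiffaadewillug.
Rule 2 (degemination): /ff/ is a geminate; the first /f/ deletes. /ll/ is a geminate; the first /l/ deletes. /uidiffaadewillug/ → uidifaadewilug.
Rule 3 (final devoicing): /g/ is a voiced obstruent in word-final position, so it devoices to [k]. /uidifaadewilug/ → uidifaadewiluk.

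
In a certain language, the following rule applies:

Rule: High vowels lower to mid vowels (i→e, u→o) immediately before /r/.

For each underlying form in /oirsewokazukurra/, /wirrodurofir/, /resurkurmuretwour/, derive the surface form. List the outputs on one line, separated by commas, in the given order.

/oirsewokazukurra/: /i/ is a high vowel immediately before /r/, so it lowers to [e]. /u/ is a high vowel immediately before /r/, so it lowers to [o]. → [oersewokazukorra].
/wirrodurofir/: /i/ is a high vowel immediately before /r/, so it lowers to [e]. /u/ is a high vowel immediately before /r/, so it lowers to [o]. /i/ is a high vowel immediately before /r/, so it lowers to [e]. → [werrodorofer].
/resurkurmuretwour/: /u/ is a high vowel immediately before /r/, so it lowers to [o]. /u/ is a high vowel immediately before /r/, so it lowers to [o]. /u/ is a high vowel immediately before /r/, so it lowers to [o]. /u/ is a high vowel immediately before /r/, so it lowers to [o]. → [resorkormoretwoor].

oersewokazukorra, werrodorofer, resorkormoretwoor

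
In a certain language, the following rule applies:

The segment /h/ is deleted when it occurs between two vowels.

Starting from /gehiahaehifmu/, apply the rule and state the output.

/h/ occurs between vowels /e/ and /i/, so it deletes.
/h/ occurs between vowels /a/ and /a/, so it deletes.
/h/ occurs between vowels /e/ and /i/, so it deletes.
Surface form: [geiaaeifmu].

geiaaeifmu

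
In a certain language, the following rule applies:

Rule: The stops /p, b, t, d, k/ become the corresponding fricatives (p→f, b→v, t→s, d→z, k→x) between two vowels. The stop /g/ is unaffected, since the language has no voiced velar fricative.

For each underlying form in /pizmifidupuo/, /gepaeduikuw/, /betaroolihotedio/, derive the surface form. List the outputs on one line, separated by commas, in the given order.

pizmifizufuo, gefaezuixuw, besaroolihosezio

/pizmifidupuo/: /d/ is a stop between vowels /i/ and /u/, so it spirantizes to the fricative [z]. /p/ is a stop between vowels /u/ and /u/, so it spirantizes to the fricative [f]. → [pizmifizufuo].
/gepaeduikuw/: /p/ is a stop between vowels /e/ and /a/, so it spirantizes to the fricative [f]. /d/ is a stop between vowels /e/ and /u/, so it spirantizes to the fricative [z]. /k/ is a stop between vowels /i/ and /u/, so it spirantizes to the fricative [x]. → [gefaezuixuw].
/betaroolihotedio/: /t/ is a stop between vowels /e/ and /a/, so it spirantizes to the fricative [s]. /t/ is a stop between vowels /o/ and /e/, so it spirantizes to the fricative [s]. /d/ is a stop between vowels /e/ and /i/, so it spirantizes to the fricative [z]. → [besaroolihosezio].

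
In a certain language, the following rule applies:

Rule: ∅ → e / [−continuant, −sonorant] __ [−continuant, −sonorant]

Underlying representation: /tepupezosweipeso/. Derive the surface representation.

No segment of /tepupezosweipeso/ meets the structural description of the rule, so the form surfaces unchanged.

tepupezosweipeso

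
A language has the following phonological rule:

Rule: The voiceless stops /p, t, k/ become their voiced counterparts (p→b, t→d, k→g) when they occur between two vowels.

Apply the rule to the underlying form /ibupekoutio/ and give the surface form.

/p/ is a voiceless stop between vowels /u/ and /e/, so it voices to [b].
/k/ is a voiceless stop between vowels /e/ and /o/, so it voices to [g].
/t/ is a voiceless stop between vowels /u/ and /i/, so it voices to [d].
Surface form: [ibubegoudio].

ibubegoudio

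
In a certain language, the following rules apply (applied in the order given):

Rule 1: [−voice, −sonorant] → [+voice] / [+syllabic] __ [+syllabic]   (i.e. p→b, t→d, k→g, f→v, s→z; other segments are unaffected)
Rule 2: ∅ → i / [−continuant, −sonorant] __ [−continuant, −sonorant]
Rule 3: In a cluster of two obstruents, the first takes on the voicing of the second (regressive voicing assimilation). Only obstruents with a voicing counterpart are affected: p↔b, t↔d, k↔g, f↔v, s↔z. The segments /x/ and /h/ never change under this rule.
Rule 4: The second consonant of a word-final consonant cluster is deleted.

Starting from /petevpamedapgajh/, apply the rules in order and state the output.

pedefpamedapigaj

Rule 1 (intervocalic voicing): /t/ is a voiceless obstruent between vowels /e/ and /e/, so it voices to [d]. /petevpamedapgajh/ → pedevpamedapgajh.
Rule 2 (stop-cluster i-epenthesis): /p/ and /g/ form a stop–stop cluster, so [i] is inserted between them. /pedevpamedapgajh/ → pedevpamedapigajh.
Rule 3 (regressive voicing assimilation): /v/ precedes the voiceless obstruent /p/, so it devoices to [f] by assimilation. /pedevpamedapigajh/ → pedefpamedapigajh.
Rule 4 (final cluster simplification): /h/ is the second consonant of a word-final cluster /jh/, so it deletes. /pedefpamedapigajh/ → pedefpamedapigaj.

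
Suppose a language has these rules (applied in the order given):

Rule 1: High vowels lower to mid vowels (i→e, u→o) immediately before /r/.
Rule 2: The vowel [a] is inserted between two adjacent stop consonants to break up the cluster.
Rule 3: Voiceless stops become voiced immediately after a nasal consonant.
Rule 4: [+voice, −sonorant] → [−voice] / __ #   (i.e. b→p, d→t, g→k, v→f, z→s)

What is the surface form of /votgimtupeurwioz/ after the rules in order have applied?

Rule 1 (pre-rhotic lowering): /u/ is a high vowel immediately before /r/, so it lowers to [o]. /votgimtupeurwioz/ → votgimtupeorwioz.
Rule 2 (stop-cluster a-epenthesis): /t/ and /g/ form a stop–stop cluster, so [a] is inserted between them. /votgimtupeorwioz/ → votagimtupeorwioz.
Rule 3 (post-nasal voicing): /t/ is a voiceless stop immediately after the nasal /m/, so it voices to [d]. /votagimtupeorwioz/ → votagimdupeorwioz.
Rule 4 (final devoicing): /z/ is a voiced obstruent in word-final position, so it devoices to [s]. /votagimdupeorwioz/ → votagimdupeorwios.

votagimdupeorwios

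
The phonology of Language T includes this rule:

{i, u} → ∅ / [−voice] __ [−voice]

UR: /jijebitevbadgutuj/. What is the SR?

jijebitevbadgutuj

No segment of /jijebitevbadgutuj/ meets the structural description of the rule, so the form surfaces unchanged.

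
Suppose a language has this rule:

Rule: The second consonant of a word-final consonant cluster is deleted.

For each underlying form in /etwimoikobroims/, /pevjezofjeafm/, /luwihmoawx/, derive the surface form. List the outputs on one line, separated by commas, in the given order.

etwimoikobroim, pevjezofjeaf, luwihmoaw

/etwimoikobroims/: /s/ is the second consonant of a word-final cluster /ms/, so it deletes. → [etwimoikobroim].
/pevjezofjeafm/: /m/ is the second consonant of a word-final cluster /fm/, so it deletes. → [pevjezofjeaf].
/luwihmoawx/: /x/ is the second consonant of a word-final cluster /wx/, so it deletes. → [luwihmoaw].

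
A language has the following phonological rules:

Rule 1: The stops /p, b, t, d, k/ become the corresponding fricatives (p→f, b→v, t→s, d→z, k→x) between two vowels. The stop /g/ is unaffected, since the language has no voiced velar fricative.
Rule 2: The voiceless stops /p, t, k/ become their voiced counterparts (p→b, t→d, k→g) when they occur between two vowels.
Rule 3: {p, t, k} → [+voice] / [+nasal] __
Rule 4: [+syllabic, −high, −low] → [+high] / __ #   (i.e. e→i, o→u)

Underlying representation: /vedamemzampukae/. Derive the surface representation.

vezamemzambuxai

Rule 1 (intervocalic spirantization): /d/ is a stop between vowels /e/ and /a/, so it spirantizes to the fricative [z]. /k/ is a stop between vowels /u/ and /a/, so it spirantizes to the fricative [x]. /vedamemzampukae/ → vezamemzampuxae.
Rule 2 (intervocalic voicing): no segment meets the environment; /vezamemzampuxae/ is unchanged.
Rule 3 (post-nasal voicing): /p/ is a voiceless stop immediately after the nasal /m/, so it voices to [b]. /vezamemzampuxae/ → vezamemzambuxae.
Rule 4 (final vowel raising): /e/ is a mid vowel in word-final position, so it raises to [i]. /vezamemzambuxae/ → vezamemzambuxai.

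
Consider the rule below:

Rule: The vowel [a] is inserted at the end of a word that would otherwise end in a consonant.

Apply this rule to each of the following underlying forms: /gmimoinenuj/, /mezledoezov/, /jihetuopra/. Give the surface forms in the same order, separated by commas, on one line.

/gmimoinenuj/: the form ends in the consonant /j/, so [a] is inserted word-finally. → [gmimoinenuja].
/mezledoezov/: the form ends in the consonant /v/, so [a] is inserted word-finally. → [mezledoezova].
/jihetuopra/: the rule's environment is not met; surfaces unchanged as [jihetuopra].

gmimoinenuja, mezledoezova, jihetuopra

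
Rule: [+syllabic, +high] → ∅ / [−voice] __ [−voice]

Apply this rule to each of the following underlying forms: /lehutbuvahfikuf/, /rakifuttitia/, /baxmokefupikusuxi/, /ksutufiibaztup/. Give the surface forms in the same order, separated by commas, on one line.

lehtbuvahfkf, rakftttia, baxmokefpksxi, kstfiibaztp

/lehutbuvahfikuf/: /u/ is a high vowel flanked by voiceless consonants /h/ and /t/, so it deletes. /i/ is a high vowel flanked by voiceless consonants /f/ and /k/, so it deletes. /u/ is a high vowel flanked by voiceless consonants /k/ and /f/, so it deletes. → [lehtbuvahfkf].
/rakifuttitia/: /i/ is a high vowel flanked by voiceless consonants /k/ and /f/, so it deletes. /u/ is a high vowel flanked by voiceless consonants /f/ and /t/, so it deletes. /i/ is a high vowel flanked by voiceless consonants /t/ and /t/, so it deletes. → [rakftttia].
/baxmokefupikusuxi/: /u/ is a high vowel flanked by voiceless consonants /f/ and /p/, so it deletes. /i/ is a high vowel flanked by voiceless consonants /p/ and /k/, so it deletes. /u/ is a high vowel flanked by voiceless consonants /k/ and /s/, so it deletes. /u/ is a high vowel flanked by voiceless consonants /s/ and /x/, so it deletes. → [baxmokefpksxi].
/ksutufiibaztup/: /u/ is a high vowel flanked by voiceless consonants /s/ and /t/, so it deletes. /u/ is a high vowel flanked by voiceless consonants /t/ and /f/, so it deletes. /u/ is a high vowel flanked by voiceless consonants /t/ and /p/, so it deletes. → [kstfiibaztp].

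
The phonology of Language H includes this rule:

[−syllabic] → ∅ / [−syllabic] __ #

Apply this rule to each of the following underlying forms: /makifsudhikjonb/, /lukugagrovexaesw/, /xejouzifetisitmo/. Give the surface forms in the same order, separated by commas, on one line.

/makifsudhikjonb/: /b/ is the second consonant of a word-final cluster /nb/, so it deletes. → [makifsudhikjon].
/lukugagrovexaesw/: /w/ is the second consonant of a word-final cluster /sw/, so it deletes. → [lukugagrovexaes].
/xejouzifetisitmo/: the rule's environment is not met; surfaces unchanged as [xejouzifetisitmo].

makifsudhikjon, lukugagrovexaes, xejouzifetisitmo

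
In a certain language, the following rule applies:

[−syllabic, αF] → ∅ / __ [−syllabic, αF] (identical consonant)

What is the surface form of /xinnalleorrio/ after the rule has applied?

xinaleorio

/nn/ is a geminate; the first /n/ deletes.
/ll/ is a geminate; the first /l/ deletes.
/rr/ is a geminate; the first /r/ deletes.
Surface form: [xinaleorio].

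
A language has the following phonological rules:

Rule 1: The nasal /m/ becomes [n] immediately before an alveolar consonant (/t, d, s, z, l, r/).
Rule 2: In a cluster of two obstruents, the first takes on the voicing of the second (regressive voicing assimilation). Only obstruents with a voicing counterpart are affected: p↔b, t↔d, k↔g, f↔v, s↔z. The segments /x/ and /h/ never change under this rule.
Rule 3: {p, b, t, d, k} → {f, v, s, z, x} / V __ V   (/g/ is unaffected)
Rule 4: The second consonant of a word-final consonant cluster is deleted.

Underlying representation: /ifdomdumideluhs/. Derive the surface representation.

Rule 1 (nasal place assimilation): /m/ precedes the alveolar consonant /d/, so it assimilates in place to [n]. /ifdomdumideluhs/ → ifdondumideluhs.
Rule 2 (regressive voicing assimilation): /f/ precedes the voiced obstruent /d/, so it voices to [v] by assimilation. /ifdondumideluhs/ → ivdondumideluhs.
Rule 3 (intervocalic spirantization): /d/ is a stop between vowels /i/ and /e/, so it spirantizes to the fricative [z]. /ivdondumideluhs/ → ivdondumizeluhs.
Rule 4 (final cluster simplification): /s/ is the second consonant of a word-final cluster /hs/, so it deletes. /ivdondumizeluhs/ → ivdondumizeluh.

ivdondumizeluh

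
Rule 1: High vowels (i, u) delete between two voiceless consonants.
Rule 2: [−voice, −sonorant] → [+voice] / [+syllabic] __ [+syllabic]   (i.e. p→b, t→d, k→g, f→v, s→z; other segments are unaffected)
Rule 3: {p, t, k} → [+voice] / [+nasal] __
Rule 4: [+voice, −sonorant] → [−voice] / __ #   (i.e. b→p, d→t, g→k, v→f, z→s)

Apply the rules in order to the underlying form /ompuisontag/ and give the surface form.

ombuizondak

Rule 1 (high vowel syncope): no segment meets the environment; /ompuisontag/ is unchanged.
Rule 2 (intervocalic voicing): /s/ is a voiceless obstruent between vowels /i/ and /o/, so it voices to [z]. /ompuisontag/ → ompuizontag.
Rule 3 (post-nasal voicing): /p/ is a voiceless stop immediately after the nasal /m/, so it voices to [b]. /t/ is a voiceless stop immediately after the nasal /n/, so it voices to [d]. /ompuizontag/ → ombuizondag.
Rule 4 (final devoicing): /g/ is a voiced obstruent in word-final position, so it devoices to [k]. /ombuizondag/ → ombuizondak.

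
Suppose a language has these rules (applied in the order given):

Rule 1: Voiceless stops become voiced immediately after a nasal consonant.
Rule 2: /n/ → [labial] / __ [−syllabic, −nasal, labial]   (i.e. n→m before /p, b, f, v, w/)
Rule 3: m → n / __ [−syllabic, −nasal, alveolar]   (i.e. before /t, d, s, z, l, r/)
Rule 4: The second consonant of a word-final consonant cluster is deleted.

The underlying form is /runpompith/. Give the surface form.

Rule 1 (post-nasal voicing): /p/ is a voiceless stop immediately after the nasal /n/, so it voices to [b]. /p/ is a voiceless stop immediately after the nasal /m/, so it voices to [b]. /runpompith/ → runbombith.
Rule 2 (nasal place assimilation): /n/ precedes the labial consonant /b/, so it assimilates in place to [m]. /runbombith/ → rumbombith.
Rule 3 (nasal place assimilation): no segment meets the environment; /rumbombith/ is unchanged.
Rule 4 (final cluster simplification): /h/ is the second consonant of a word-final cluster /th/, so it deletes. /rumbombith/ → rumbombit.

rumbombit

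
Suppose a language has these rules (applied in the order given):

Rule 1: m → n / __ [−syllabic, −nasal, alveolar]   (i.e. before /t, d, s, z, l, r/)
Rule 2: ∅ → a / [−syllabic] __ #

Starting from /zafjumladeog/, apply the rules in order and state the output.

Rule 1 (nasal place assimilation): /m/ precedes the alveolar consonant /l/, so it assimilates in place to [n]. /zafjumladeog/ → zafjunladeog.
Rule 2 (final a-epenthesis): the form ends in the consonant /g/, so [a] is inserted word-finally. /zafjunladeog/ → zafjunladeoga.

zafjunladeoga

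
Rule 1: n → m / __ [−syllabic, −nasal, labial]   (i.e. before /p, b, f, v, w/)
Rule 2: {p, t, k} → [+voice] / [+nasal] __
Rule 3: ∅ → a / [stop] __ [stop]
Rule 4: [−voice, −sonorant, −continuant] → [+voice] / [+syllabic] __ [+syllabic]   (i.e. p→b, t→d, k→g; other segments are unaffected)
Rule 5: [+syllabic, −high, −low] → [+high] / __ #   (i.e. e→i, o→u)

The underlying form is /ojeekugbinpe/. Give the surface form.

Rule 1 (nasal place assimilation): /n/ precedes the labial consonant /p/, so it assimilates in place to [m]. /ojeekugbinpe/ → ojeekugbimpe.
Rule 2 (post-nasal voicing): /p/ is a voiceless stop immediately after the nasal /m/, so it voices to [b]. /ojeekugbimpe/ → ojeekugbimbe.
Rule 3 (stop-cluster a-epenthesis): /g/ and /b/ form a stop–stop cluster, so [a] is inserted between them. /ojeekugbimbe/ → ojeekugabimbe.
Rule 4 (intervocalic voicing): /k/ is a voiceless stop between vowels /e/ and /u/, so it voices to [g]. /ojeekugabimbe/ → ojeegugabimbe.
Rule 5 (final vowel raising): /e/ is a mid vowel in word-final position, so it raises to [i]. /ojeegugabimbe/ → ojeegugabimbi.

ojeegugabimbi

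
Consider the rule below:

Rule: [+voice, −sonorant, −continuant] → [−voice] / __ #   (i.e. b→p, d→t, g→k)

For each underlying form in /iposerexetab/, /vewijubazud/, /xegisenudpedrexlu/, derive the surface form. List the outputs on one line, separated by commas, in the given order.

iposerexetap, vewijubazut, xegisenudpedrexlu

/iposerexetab/: /b/ is a voiced stop in word-final position, so it devoices to [p]. → [iposerexetap].
/vewijubazud/: /d/ is a voiced stop in word-final position, so it devoices to [t]. → [vewijubazut].
/xegisenudpedrexlu/: the rule's environment is not met; surfaces unchanged as [xegisenudpedrexlu].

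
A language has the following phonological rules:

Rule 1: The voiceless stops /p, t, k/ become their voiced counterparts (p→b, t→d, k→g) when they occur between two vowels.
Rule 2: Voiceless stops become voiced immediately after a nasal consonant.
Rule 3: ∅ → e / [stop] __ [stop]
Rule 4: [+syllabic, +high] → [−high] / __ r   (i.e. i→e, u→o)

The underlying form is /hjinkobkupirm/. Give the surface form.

Rule 1 (intervocalic voicing): /p/ is a voiceless stop between vowels /u/ and /i/, so it voices to [b]. /hjinkobkupirm/ → hjinkobkubirm.
Rule 2 (post-nasal voicing): /k/ is a voiceless stop immediately after the nasal /n/, so it voices to [g]. /hjinkobkubirm/ → hjingobkubirm.
Rule 3 (stop-cluster e-epenthesis): /b/ and /k/ form a stop–stop cluster, so [e] is inserted between them. /hjingobkubirm/ → hjingobekubirm.
Rule 4 (pre-rhotic lowering): /i/ is a high vowel immediately before /r/, so it lowers to [e]. /hjingobekubirm/ → hjingobekuberm.

hjingobekuberm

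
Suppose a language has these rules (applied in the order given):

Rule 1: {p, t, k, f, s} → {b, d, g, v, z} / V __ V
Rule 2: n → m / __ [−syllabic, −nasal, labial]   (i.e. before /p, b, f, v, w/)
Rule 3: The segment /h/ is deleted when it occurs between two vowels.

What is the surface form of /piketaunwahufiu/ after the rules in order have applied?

pigedaumwauviu

Rule 1 (intervocalic voicing): /k/ is a voiceless obstruent between vowels /i/ and /e/, so it voices to [g]. /t/ is a voiceless obstruent between vowels /e/ and /a/, so it voices to [d]. /f/ is a voiceless obstruent between vowels /u/ and /i/, so it voices to [v]. /piketaunwahufiu/ → pigedaunwahuviu.
Rule 2 (nasal place assimilation): /n/ precedes the labial consonant /w/, so it assimilates in place to [m]. /pigedaunwahuviu/ → pigedaumwahuviu.
Rule 3 (intervocalic h-deletion): /h/ occurs between vowels /a/ and /u/, so it deletes. /pigedaumwahuviu/ → pigedaumwauviu.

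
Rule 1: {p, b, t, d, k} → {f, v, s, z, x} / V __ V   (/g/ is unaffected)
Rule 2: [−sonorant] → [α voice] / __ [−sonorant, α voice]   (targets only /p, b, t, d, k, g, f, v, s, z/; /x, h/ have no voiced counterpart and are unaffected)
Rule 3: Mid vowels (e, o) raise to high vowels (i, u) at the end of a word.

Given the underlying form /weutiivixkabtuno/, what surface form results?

Rule 1 (intervocalic spirantization): /t/ is a stop between vowels /u/ and /i/, so it spirantizes to the fricative [s]. /weutiivixkabtuno/ → weusiivixkabtuno.
Rule 2 (regressive voicing assimilation): /b/ precedes the voiceless obstruent /t/, so it devoices to [p] by assimilation. /weusiivixkabtuno/ → weusiivixkaptuno.
Rule 3 (final vowel raising): /o/ is a mid vowel in word-final position, so it raises to [u]. /weusiivixkaptuno/ → weusiivixkaptunu.

weusiivixkaptunu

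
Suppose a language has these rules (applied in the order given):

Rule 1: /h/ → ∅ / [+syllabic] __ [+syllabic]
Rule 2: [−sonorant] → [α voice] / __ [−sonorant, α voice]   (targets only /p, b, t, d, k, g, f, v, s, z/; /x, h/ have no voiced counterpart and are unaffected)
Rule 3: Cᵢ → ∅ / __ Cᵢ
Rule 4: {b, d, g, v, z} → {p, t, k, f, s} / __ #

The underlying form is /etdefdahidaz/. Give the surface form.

edevdaidas

Rule 1 (intervocalic h-deletion): /h/ occurs between vowels /a/ and /i/, so it deletes. /etdefdahidaz/ → etdefdaidaz.
Rule 2 (regressive voicing assimilation): /t/ precedes the voiced obstruent /d/, so it voices to [d] by assimilation. /f/ precedes the voiced obstruent /d/, so it voices to [v] by assimilation. /etdefdaidaz/ → eddevdaidaz.
Rule 3 (degemination): /dd/ is a geminate; the first /d/ deletes. /eddevdaidaz/ → edevdaidaz.
Rule 4 (final devoicing): /z/ is a voiced obstruent in word-final position, so it devoices to [s]. /edevdaidaz/ → edevdaidas.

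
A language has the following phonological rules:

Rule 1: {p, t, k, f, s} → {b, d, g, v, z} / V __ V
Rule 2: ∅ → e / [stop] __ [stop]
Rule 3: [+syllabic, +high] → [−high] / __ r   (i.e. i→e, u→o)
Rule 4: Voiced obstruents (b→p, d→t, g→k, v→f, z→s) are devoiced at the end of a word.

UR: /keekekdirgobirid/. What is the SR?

Rule 1 (intervocalic voicing): /k/ is a voiceless obstruent between vowels /e/ and /e/, so it voices to [g]. /keekekdirgobirid/ → keegekdirgobirid.
Rule 2 (stop-cluster e-epenthesis): /k/ and /d/ form a stop–stop cluster, so [e] is inserted between them. /keegekdirgobirid/ → keegekedirgobirid.
Rule 3 (pre-rhotic lowering): /i/ is a high vowel immediately before /r/, so it lowers to [e]. /i/ is a high vowel immediately before /r/, so it lowers to [e]. /keegekedirgobirid/ → keegekedergoberid.
Rule 4 (final devoicing): /d/ is a voiced obstruent in word-final position, so it devoices to [t]. /keegekedergoberid/ → keegekedergoberit.

keegekedergoberit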